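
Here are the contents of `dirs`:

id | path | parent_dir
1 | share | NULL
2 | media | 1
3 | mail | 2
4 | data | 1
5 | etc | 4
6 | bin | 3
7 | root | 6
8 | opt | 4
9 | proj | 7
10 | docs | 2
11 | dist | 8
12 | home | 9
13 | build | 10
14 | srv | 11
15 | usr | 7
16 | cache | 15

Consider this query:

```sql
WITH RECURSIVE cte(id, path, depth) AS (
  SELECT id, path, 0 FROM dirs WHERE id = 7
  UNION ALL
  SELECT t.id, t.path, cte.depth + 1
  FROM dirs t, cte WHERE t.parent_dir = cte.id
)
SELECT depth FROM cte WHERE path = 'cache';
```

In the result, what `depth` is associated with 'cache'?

2

Base: id=7 (root) at depth 0.
Iteration 1: rows with parent_dir in {7} -> proj (id 9, depth 1), usr (id 15, depth 1).
Iteration 2: rows with parent_dir in {9,15} -> home (id 12, depth 2), cache (id 16, depth 2).
Iteration 3: no rows with parent_dir in {12,16}; recursion stops.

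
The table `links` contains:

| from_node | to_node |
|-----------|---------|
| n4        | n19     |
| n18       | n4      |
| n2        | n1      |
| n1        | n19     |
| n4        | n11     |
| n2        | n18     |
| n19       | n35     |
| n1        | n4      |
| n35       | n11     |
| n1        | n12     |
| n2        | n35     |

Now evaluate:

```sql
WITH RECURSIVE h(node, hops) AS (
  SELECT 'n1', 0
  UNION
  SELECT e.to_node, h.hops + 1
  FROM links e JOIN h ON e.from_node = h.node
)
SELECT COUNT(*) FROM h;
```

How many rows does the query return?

Base: (n1, hops=0).
Iteration 1: edges from {n1} -> (n12, hops=1), (n19, hops=1), (n4, hops=1).
Iteration 2: edges from {n12,n19,n4} -> (n11, hops=2), (n19, hops=2), (n35, hops=2).
Iteration 3: edges from {n11,n19,n35} -> (n11, hops=3), (n35, hops=3).
Iteration 4: edges from {n11,n35} -> (n11, hops=4).
Iteration 5: no outgoing edges from {n11}; recursion stops.
Total rows emitted: 10.

10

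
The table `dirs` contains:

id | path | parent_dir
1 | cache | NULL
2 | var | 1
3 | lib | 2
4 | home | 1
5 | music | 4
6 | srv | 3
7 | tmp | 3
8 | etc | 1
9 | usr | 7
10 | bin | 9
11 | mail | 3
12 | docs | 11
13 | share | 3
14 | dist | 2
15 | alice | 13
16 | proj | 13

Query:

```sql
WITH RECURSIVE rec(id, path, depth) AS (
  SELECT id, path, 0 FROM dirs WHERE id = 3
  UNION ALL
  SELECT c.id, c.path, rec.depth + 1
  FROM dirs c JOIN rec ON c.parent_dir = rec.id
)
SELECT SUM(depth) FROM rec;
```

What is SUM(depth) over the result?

Base: id=3 (lib) at depth 0.
Iteration 1: rows with parent_dir in {3} -> srv (id 6, depth 1), tmp (id 7, depth 1), mail (id 11, depth 1), share (id 13, depth 1).
Iteration 2: rows with parent_dir in {6,7,11,13} -> usr (id 9, depth 2), docs (id 12, depth 2), alice (id 15, depth 2), proj (id 16, depth 2).
Iteration 3: rows with parent_dir in {9,12,15,16} -> bin (id 10, depth 3).
Iteration 4: no rows with parent_dir in {10}; recursion stops.
SUM(depth) = 0 + 1 + 1 + 1 + 1 + 2 + 2 + 2 + 2 + 3 = 15.

15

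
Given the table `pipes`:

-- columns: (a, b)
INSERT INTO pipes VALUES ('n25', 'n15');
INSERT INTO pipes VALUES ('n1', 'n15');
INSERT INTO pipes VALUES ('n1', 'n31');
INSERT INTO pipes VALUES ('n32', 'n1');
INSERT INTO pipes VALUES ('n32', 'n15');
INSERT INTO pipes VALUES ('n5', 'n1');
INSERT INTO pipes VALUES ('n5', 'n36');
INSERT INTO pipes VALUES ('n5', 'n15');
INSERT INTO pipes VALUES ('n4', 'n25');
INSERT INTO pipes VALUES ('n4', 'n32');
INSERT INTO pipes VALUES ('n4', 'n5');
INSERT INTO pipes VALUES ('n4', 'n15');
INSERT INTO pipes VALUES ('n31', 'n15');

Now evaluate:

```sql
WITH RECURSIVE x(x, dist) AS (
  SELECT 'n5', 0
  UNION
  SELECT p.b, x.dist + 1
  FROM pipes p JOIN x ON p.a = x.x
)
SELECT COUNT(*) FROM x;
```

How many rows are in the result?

Base: (n5, dist=0).
Iteration 1: edges from {n5} -> (n1, dist=1), (n15, dist=1), (n36, dist=1).
Iteration 2: edges from {n1,n15,n36} -> (n15, dist=2), (n31, dist=2).
Iteration 3: edges from {n15,n31} -> (n15, dist=3).
Iteration 4: no outgoing edges from {n15}; recursion stops.
Total rows emitted: 7.

7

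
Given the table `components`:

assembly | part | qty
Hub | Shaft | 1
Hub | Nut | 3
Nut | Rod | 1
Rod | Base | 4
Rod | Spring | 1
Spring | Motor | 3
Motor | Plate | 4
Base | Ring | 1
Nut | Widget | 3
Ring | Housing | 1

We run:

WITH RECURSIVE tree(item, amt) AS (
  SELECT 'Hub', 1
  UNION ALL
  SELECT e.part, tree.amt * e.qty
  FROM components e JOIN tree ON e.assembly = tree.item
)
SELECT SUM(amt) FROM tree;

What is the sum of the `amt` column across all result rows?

Base: (Hub, amt=1).
Iteration 1: components of {Hub} -> Nut = 1*3 = 3, Shaft = 1*1 = 1.
Iteration 2: components of {Nut,Shaft} -> Rod = 3*1 = 3, Widget = 3*3 = 9.
Iteration 3: components of {Rod,Widget} -> Base = 3*4 = 12, Spring = 3*1 = 3.
Iteration 4: components of {Base,Spring} -> Motor = 3*3 = 9, Ring = 12*1 = 12.
Iteration 5: components of {Motor,Ring} -> Housing = 12*1 = 12, Plate = 9*4 = 36.
Iteration 6: no further components; recursion stops.
SUM(amt) = 1 + 1 + 3 + 3 + 9 + 12 + 3 + 12 + 9 + 12 + 36 = 101.

101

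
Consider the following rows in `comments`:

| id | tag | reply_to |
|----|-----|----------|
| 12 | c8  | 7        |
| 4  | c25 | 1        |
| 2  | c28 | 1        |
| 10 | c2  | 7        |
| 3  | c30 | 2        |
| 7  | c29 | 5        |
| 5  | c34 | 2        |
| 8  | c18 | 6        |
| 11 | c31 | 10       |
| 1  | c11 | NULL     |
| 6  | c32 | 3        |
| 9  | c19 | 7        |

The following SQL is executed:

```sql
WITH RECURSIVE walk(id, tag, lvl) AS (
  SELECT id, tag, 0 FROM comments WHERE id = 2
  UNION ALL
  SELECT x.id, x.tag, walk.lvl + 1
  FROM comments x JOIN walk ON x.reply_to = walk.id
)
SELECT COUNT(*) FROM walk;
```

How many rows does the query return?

10

Base: id=2 (c28) at lvl 0.
Iteration 1: rows with reply_to in {2} -> c30 (id 3, lvl 1), c34 (id 5, lvl 1).
Iteration 2: rows with reply_to in {3,5} -> c32 (id 6, lvl 2), c29 (id 7, lvl 2).
Iteration 3: rows with reply_to in {6,7} -> c18 (id 8, lvl 3), c19 (id 9, lvl 3), c2 (id 10, lvl 3), c8 (id 12, lvl 3).
Iteration 4: rows with reply_to in {8,9,10,12} -> c31 (id 11, lvl 4).
Iteration 5: no rows with reply_to in {11}; recursion stops.
Total rows emitted: 10.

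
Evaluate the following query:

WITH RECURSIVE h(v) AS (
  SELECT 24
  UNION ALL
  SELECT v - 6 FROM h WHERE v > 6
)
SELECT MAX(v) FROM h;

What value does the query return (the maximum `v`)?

24

Base: v=24.
Iteration 1: 24 > 6 holds -> v = 24 - 6 = 18.
Iteration 2: 18 > 6 holds -> v = 18 - 6 = 12.
Iteration 3: 12 > 6 holds -> v = 12 - 6 = 6.
Iteration 4: 6 > 6 fails; recursion stops.
v values: 24, 18, 12, 6; the maximum is 24.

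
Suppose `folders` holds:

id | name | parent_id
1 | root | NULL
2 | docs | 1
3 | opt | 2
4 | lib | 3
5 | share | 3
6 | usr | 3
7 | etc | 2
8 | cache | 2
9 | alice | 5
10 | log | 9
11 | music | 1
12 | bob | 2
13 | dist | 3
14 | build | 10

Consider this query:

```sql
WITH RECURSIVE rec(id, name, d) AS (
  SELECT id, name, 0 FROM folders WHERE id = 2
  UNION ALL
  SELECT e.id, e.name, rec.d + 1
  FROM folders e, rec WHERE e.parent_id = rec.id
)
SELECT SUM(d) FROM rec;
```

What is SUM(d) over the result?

Base: id=2 (docs) at d 0.
Iteration 1: rows with parent_id in {2} -> opt (id 3, d 1), etc (id 7, d 1), cache (id 8, d 1), bob (id 12, d 1).
Iteration 2: rows with parent_id in {3,7,8,12} -> lib (id 4, d 2), share (id 5, d 2), usr (id 6, d 2), dist (id 13, d 2).
Iteration 3: rows with parent_id in {4,5,6,13} -> alice (id 9, d 3).
Iteration 4: rows with parent_id in {9} -> log (id 10, d 4).
Iteration 5: rows with parent_id in {10} -> build (id 14, d 5).
Iteration 6: no rows with parent_id in {14}; recursion stops.
SUM(d) = 0 + 1 + 1 + 1 + 1 + 2 + 2 + 2 + 2 + 3 + 4 + 5 = 24.

24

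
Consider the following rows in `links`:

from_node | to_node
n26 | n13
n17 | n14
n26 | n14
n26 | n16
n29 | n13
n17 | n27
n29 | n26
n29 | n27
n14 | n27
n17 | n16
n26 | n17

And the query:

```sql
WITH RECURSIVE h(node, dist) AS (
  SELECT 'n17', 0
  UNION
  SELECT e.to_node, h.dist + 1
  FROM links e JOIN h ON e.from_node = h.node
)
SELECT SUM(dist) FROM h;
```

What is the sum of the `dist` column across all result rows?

Base: (n17, dist=0).
Iteration 1: edges from {n17} -> (n14, dist=1), (n16, dist=1), (n27, dist=1).
Iteration 2: edges from {n14,n16,n27} -> (n27, dist=2).
Iteration 3: no outgoing edges from {n27}; recursion stops.
SUM(dist) = 0 + 1 + 1 + 1 + 2 = 5.

5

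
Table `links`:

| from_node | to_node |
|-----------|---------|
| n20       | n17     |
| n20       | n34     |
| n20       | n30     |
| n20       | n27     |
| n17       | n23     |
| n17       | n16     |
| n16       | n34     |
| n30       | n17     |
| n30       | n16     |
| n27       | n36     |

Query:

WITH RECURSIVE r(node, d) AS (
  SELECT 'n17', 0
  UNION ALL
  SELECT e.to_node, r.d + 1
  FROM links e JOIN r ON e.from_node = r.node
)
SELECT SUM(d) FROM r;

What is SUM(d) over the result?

4

Base: (n17, d=0).
Iteration 1: edges from {n17} -> (n16, d=1), (n23, d=1).
Iteration 2: edges from {n16,n23} -> (n34, d=2).
Iteration 3: no outgoing edges from {n34}; recursion stops.
SUM(d) = 0 + 1 + 1 + 2 = 4.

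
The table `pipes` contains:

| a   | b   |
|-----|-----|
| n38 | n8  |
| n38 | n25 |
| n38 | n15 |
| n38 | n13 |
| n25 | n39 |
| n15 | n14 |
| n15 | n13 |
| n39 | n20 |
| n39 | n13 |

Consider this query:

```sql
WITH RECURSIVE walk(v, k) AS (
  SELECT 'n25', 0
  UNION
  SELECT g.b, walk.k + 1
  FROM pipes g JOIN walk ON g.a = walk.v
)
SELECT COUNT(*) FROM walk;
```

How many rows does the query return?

4

Base: (n25, k=0).
Iteration 1: edges from {n25} -> (n39, k=1).
Iteration 2: edges from {n39} -> (n13, k=2), (n20, k=2).
Iteration 3: no outgoing edges from {n13,n20}; recursion stops.
Total rows emitted: 4.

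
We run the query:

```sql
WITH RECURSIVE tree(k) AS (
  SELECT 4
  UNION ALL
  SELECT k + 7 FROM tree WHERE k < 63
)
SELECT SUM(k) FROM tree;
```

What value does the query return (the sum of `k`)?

Base: k=4.
Iteration 1: 4 < 63 holds -> k = 4 + 7 = 11.
Iteration 2: 11 < 63 holds -> k = 11 + 7 = 18.
Iteration 3: 18 < 63 holds -> k = 18 + 7 = 25.
Iteration 4: 25 < 63 holds -> k = 25 + 7 = 32.
Iteration 5: 32 < 63 holds -> k = 32 + 7 = 39.
Iteration 6: 39 < 63 holds -> k = 39 + 7 = 46.
Iteration 7: 46 < 63 holds -> k = 46 + 7 = 53.
Iteration 8: 53 < 63 holds -> k = 53 + 7 = 60.
Iteration 9: 60 < 63 holds -> k = 60 + 7 = 67.
Iteration 10: 67 < 63 fails; recursion stops.
SUM(k) = 4 + 11 + 18 + 25 + 32 + 39 + 46 + 53 + 60 + 67 = 355.

355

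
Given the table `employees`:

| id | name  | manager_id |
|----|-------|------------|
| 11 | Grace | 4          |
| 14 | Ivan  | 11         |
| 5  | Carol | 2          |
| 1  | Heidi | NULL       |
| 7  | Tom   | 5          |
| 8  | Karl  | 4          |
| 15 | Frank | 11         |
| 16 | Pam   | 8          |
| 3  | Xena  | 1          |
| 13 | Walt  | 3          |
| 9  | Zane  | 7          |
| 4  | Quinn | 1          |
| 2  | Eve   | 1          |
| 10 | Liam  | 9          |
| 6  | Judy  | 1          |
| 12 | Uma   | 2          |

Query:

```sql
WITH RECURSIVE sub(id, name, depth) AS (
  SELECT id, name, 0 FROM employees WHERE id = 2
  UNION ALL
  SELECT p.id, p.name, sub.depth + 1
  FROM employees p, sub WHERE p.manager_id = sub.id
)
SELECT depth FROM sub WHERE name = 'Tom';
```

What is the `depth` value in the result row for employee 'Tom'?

2

Base: id=2 (Eve) at depth 0.
Iteration 1: rows with manager_id in {2} -> Carol (id 5, depth 1), Uma (id 12, depth 1).
Iteration 2: rows with manager_id in {5,12} -> Tom (id 7, depth 2).
Iteration 3: rows with manager_id in {7} -> Zane (id 9, depth 3).
Iteration 4: rows with manager_id in {9} -> Liam (id 10, depth 4).
Iteration 5: no rows with manager_id in {10}; recursion stops.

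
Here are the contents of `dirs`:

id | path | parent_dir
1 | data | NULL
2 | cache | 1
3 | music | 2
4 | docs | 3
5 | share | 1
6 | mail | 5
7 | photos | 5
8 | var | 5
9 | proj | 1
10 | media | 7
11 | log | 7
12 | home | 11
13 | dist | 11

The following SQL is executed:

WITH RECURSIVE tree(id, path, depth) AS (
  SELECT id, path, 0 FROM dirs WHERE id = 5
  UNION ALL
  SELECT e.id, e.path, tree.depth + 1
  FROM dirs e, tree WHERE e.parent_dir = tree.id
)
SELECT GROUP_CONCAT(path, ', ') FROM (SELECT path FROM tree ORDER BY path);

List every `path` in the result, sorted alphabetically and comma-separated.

dist, home, log, mail, media, photos, share, var

Base: id=5 (share) at depth 0.
Iteration 1: rows with parent_dir in {5} -> mail (id 6, depth 1), photos (id 7, depth 1), var (id 8, depth 1).
Iteration 2: rows with parent_dir in {6,7,8} -> media (id 10, depth 2), log (id 11, depth 2).
Iteration 3: rows with parent_dir in {10,11} -> home (id 12, depth 3), dist (id 13, depth 3).
Iteration 4: no rows with parent_dir in {12,13}; recursion stops.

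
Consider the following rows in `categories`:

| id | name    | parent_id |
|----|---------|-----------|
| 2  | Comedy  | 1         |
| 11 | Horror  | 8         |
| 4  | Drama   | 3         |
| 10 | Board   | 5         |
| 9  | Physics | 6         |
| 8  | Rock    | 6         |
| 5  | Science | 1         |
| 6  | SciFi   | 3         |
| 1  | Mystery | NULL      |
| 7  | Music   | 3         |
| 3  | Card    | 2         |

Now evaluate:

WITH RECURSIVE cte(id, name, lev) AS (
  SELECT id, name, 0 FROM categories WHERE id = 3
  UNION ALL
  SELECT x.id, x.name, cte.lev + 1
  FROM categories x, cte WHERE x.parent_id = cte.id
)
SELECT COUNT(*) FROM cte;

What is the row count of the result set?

Base: id=3 (Card) at lev 0.
Iteration 1: rows with parent_id in {3} -> Drama (id 4, lev 1), SciFi (id 6, lev 1), Music (id 7, lev 1).
Iteration 2: rows with parent_id in {4,6,7} -> Rock (id 8, lev 2), Physics (id 9, lev 2).
Iteration 3: rows with parent_id in {8,9} -> Horror (id 11, lev 3).
Iteration 4: no rows with parent_id in {11}; recursion stops.
Total rows emitted: 7.

7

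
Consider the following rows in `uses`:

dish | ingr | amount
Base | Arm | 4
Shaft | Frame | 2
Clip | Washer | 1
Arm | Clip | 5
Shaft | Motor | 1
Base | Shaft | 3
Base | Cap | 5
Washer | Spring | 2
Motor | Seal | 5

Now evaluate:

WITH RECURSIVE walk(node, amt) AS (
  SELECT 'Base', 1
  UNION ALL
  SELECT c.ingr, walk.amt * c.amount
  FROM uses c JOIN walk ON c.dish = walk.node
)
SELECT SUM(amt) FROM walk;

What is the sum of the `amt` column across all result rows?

117

Base: (Base, amt=1).
Iteration 1: components of {Base} -> Arm = 1*4 = 4, Cap = 1*5 = 5, Shaft = 1*3 = 3.
Iteration 2: components of {Arm,Cap,Shaft} -> Clip = 4*5 = 20, Frame = 3*2 = 6, Motor = 3*1 = 3.
Iteration 3: components of {Clip,Frame,Motor} -> Seal = 3*5 = 15, Washer = 20*1 = 20.
Iteration 4: components of {Seal,Washer} -> Spring = 20*2 = 40.
Iteration 5: no further components; recursion stops.
SUM(amt) = 1 + 4 + 5 + 3 + 20 + 3 + 6 + 20 + 15 + 40 = 117.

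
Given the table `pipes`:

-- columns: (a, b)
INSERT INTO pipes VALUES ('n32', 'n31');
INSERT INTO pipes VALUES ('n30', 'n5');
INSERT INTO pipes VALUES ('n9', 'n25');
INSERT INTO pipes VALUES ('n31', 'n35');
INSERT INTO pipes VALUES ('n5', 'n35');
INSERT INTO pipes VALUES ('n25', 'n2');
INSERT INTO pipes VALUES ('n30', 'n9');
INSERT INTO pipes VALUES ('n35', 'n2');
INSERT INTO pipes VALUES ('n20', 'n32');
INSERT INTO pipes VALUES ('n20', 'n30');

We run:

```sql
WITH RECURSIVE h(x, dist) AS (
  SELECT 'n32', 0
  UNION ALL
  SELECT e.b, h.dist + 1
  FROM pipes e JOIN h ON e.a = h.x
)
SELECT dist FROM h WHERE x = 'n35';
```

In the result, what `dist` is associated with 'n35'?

2

Base: (n32, dist=0).
Iteration 1: edges from {n32} -> (n31, dist=1).
Iteration 2: edges from {n31} -> (n35, dist=2).
Iteration 3: edges from {n35} -> (n2, dist=3).
Iteration 4: no outgoing edges from {n2}; recursion stops.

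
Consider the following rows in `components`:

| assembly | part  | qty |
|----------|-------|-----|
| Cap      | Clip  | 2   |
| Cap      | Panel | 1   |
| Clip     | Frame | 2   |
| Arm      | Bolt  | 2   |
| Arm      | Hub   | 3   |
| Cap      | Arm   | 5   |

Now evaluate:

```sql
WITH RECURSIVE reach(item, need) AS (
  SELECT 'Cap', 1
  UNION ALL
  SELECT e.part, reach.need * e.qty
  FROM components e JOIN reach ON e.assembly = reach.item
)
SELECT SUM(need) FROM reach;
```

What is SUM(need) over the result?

Base: (Cap, need=1).
Iteration 1: components of {Cap} -> Arm = 1*5 = 5, Clip = 1*2 = 2, Panel = 1*1 = 1.
Iteration 2: components of {Arm,Clip,Panel} -> Bolt = 5*2 = 10, Frame = 2*2 = 4, Hub = 5*3 = 15.
Iteration 3: no further components; recursion stops.
SUM(need) = 1 + 5 + 1 + 2 + 15 + 10 + 4 = 38.

38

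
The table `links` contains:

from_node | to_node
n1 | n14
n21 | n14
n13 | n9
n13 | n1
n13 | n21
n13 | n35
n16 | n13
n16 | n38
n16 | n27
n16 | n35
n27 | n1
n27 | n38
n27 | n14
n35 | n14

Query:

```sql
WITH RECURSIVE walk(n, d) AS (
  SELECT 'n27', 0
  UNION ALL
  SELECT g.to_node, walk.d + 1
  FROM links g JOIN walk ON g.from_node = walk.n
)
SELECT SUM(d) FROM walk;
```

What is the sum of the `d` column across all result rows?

Base: (n27, d=0).
Iteration 1: edges from {n27} -> (n1, d=1), (n14, d=1), (n38, d=1).
Iteration 2: edges from {n1,n14,n38} -> (n14, d=2).
Iteration 3: no outgoing edges from {n14}; recursion stops.
SUM(d) = 0 + 1 + 1 + 1 + 2 = 5.

5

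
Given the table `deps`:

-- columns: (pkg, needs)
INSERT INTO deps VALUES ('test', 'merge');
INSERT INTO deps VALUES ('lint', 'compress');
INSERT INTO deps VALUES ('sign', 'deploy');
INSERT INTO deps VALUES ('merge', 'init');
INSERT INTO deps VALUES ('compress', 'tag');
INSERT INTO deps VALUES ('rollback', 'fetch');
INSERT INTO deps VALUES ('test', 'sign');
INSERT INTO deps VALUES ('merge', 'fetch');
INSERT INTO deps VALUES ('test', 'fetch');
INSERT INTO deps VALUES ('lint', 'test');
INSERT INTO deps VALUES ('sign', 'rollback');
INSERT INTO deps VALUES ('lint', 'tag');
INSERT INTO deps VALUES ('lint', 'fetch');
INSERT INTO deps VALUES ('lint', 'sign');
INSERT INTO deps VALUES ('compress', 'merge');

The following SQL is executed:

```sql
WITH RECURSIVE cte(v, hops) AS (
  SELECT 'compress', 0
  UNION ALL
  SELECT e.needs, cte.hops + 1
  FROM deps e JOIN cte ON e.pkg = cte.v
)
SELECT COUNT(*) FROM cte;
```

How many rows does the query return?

5

Base: (compress, hops=0).
Iteration 1: edges from {compress} -> (merge, hops=1), (tag, hops=1).
Iteration 2: edges from {merge,tag} -> (fetch, hops=2), (init, hops=2).
Iteration 3: no outgoing edges from {fetch,init}; recursion stops.
Total rows emitted: 5.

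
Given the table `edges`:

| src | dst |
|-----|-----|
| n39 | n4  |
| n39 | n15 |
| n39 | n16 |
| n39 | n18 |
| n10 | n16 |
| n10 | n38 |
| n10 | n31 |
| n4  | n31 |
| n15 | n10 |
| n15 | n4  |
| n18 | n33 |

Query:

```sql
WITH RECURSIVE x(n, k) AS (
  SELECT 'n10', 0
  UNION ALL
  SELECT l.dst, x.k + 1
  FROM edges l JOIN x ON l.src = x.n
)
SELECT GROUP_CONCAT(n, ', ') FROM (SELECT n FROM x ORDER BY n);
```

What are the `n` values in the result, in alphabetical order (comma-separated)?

n10, n16, n31, n38

Base: (n10, k=0).
Iteration 1: edges from {n10} -> (n16, k=1), (n31, k=1), (n38, k=1).
Iteration 2: no outgoing edges from {n16,n31,n38}; recursion stops.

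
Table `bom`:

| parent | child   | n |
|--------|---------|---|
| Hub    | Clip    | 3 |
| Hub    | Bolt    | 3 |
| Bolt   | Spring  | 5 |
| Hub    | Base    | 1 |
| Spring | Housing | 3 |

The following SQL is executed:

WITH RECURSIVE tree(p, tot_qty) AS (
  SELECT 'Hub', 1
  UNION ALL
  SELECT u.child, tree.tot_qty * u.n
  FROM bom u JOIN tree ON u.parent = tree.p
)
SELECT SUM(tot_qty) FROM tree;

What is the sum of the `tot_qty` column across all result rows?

Base: (Hub, tot_qty=1).
Iteration 1: components of {Hub} -> Base = 1*1 = 1, Bolt = 1*3 = 3, Clip = 1*3 = 3.
Iteration 2: components of {Base,Bolt,Clip} -> Spring = 3*5 = 15.
Iteration 3: components of {Spring} -> Housing = 15*3 = 45.
Iteration 4: no further components; recursion stops.
SUM(tot_qty) = 1 + 3 + 3 + 1 + 15 + 45 = 68.

68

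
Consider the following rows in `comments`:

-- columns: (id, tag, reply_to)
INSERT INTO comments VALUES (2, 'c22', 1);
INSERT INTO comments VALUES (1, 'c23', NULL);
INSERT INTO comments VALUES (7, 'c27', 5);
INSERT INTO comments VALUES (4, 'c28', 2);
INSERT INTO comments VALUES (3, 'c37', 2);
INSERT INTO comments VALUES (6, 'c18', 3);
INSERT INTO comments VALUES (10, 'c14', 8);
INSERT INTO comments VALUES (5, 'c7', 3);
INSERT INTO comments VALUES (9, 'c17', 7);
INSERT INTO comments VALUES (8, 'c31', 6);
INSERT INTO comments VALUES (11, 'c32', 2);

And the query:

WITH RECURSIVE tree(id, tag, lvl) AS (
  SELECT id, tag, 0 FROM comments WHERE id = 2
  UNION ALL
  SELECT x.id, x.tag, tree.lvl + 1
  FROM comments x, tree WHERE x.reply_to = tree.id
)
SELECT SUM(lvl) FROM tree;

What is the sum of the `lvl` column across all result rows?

21

Base: id=2 (c22) at lvl 0.
Iteration 1: rows with reply_to in {2} -> c37 (id 3, lvl 1), c28 (id 4, lvl 1), c32 (id 11, lvl 1).
Iteration 2: rows with reply_to in {3,4,11} -> c7 (id 5, lvl 2), c18 (id 6, lvl 2).
Iteration 3: rows with reply_to in {5,6} -> c27 (id 7, lvl 3), c31 (id 8, lvl 3).
Iteration 4: rows with reply_to in {7,8} -> c17 (id 9, lvl 4), c14 (id 10, lvl 4).
Iteration 5: no rows with reply_to in {9,10}; recursion stops.
SUM(lvl) = 0 + 1 + 1 + 1 + 2 + 2 + 3 + 3 + 4 + 4 = 21.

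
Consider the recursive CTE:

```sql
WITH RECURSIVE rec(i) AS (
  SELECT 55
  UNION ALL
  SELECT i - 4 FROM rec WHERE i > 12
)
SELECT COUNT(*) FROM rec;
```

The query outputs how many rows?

12

Base: i=55.
Iteration 1: 55 > 12 holds -> i = 55 - 4 = 51.
Iteration 2: 51 > 12 holds -> i = 51 - 4 = 47.
Iteration 3: 47 > 12 holds -> i = 47 - 4 = 43.
Iteration 4: 43 > 12 holds -> i = 43 - 4 = 39.
Iteration 5: 39 > 12 holds -> i = 39 - 4 = 35.
Iteration 6: 35 > 12 holds -> i = 35 - 4 = 31.
Iteration 7: 31 > 12 holds -> i = 31 - 4 = 27.
Iteration 8: 27 > 12 holds -> i = 27 - 4 = 23.
Iteration 9: 23 > 12 holds -> i = 23 - 4 = 19.
Iteration 10: 19 > 12 holds -> i = 19 - 4 = 15.
Iteration 11: 15 > 12 holds -> i = 15 - 4 = 11.
Iteration 12: 11 > 12 fails; recursion stops.
Total rows emitted: 12.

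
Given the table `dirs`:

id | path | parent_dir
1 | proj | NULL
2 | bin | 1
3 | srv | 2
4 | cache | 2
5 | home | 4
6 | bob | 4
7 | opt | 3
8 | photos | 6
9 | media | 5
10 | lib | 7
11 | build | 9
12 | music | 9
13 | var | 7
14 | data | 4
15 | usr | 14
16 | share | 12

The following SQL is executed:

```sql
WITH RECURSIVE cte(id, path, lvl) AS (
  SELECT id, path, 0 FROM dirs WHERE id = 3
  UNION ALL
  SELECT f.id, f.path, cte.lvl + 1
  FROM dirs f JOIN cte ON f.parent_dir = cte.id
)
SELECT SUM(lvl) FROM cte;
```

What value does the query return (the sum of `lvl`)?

Base: id=3 (srv) at lvl 0.
Iteration 1: rows with parent_dir in {3} -> opt (id 7, lvl 1).
Iteration 2: rows with parent_dir in {7} -> lib (id 10, lvl 2), var (id 13, lvl 2).
Iteration 3: no rows with parent_dir in {10,13}; recursion stops.
SUM(lvl) = 0 + 1 + 2 + 2 = 5.

5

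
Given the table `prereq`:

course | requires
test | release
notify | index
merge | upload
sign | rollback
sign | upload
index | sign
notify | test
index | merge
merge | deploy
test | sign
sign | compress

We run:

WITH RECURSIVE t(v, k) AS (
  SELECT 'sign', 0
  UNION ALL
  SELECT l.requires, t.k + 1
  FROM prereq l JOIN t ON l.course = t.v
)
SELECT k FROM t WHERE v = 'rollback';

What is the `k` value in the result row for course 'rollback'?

Base: (sign, k=0).
Iteration 1: edges from {sign} -> (compress, k=1), (rollback, k=1), (upload, k=1).
Iteration 2: no outgoing edges from {compress,rollback,upload}; recursion stops.

1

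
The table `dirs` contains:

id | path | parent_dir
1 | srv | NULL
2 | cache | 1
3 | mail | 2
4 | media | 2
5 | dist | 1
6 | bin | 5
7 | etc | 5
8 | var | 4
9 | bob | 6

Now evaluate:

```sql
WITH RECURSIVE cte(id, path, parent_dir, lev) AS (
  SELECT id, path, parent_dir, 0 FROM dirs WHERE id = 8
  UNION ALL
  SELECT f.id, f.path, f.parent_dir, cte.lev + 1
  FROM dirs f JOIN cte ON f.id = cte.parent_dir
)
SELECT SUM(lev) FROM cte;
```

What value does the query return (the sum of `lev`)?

Base: id=8 (var), parent_dir=4, lev 0.
Iteration 1: join on id=4 -> media (id 4, parent_dir=2, lev 1).
Iteration 2: join on id=2 -> cache (id 2, parent_dir=1, lev 2).
Iteration 3: join on id=1 -> srv (id 1, parent_dir=NULL, lev 3).
Iteration 4: parent_dir is NULL; no match; recursion stops.
SUM(lev) = 0 + 1 + 2 + 3 = 6.

6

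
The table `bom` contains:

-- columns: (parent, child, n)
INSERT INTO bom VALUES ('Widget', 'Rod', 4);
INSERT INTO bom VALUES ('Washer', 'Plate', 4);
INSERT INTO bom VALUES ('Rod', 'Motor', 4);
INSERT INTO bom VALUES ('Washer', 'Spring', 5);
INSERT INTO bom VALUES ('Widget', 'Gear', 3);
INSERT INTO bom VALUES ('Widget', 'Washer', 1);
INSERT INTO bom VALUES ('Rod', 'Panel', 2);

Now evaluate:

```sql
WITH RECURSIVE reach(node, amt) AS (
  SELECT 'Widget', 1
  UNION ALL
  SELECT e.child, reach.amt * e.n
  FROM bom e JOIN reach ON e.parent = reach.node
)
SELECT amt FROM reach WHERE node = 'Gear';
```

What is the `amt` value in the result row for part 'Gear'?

Base: (Widget, amt=1).
Iteration 1: components of {Widget} -> Gear = 1*3 = 3, Rod = 1*4 = 4, Washer = 1*1 = 1.
Iteration 2: components of {Gear,Rod,Washer} -> Motor = 4*4 = 16, Panel = 4*2 = 8, Plate = 1*4 = 4, Spring = 1*5 = 5.
Iteration 3: no further components; recursion stops.

3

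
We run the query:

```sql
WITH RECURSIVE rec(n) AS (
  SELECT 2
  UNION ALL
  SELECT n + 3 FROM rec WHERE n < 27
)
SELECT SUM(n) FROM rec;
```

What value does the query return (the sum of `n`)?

155

Base: n=2.
Iteration 1: 2 < 27 holds -> n = 2 + 3 = 5.
Iteration 2: 5 < 27 holds -> n = 5 + 3 = 8.
Iteration 3: 8 < 27 holds -> n = 8 + 3 = 11.
Iteration 4: 11 < 27 holds -> n = 11 + 3 = 14.
Iteration 5: 14 < 27 holds -> n = 14 + 3 = 17.
Iteration 6: 17 < 27 holds -> n = 17 + 3 = 20.
Iteration 7: 20 < 27 holds -> n = 20 + 3 = 23.
Iteration 8: 23 < 27 holds -> n = 23 + 3 = 26.
Iteration 9: 26 < 27 holds -> n = 26 + 3 = 29.
Iteration 10: 29 < 27 fails; recursion stops.
SUM(n) = 2 + 5 + 8 + 11 + 14 + 17 + 20 + 23 + 26 + 29 = 155.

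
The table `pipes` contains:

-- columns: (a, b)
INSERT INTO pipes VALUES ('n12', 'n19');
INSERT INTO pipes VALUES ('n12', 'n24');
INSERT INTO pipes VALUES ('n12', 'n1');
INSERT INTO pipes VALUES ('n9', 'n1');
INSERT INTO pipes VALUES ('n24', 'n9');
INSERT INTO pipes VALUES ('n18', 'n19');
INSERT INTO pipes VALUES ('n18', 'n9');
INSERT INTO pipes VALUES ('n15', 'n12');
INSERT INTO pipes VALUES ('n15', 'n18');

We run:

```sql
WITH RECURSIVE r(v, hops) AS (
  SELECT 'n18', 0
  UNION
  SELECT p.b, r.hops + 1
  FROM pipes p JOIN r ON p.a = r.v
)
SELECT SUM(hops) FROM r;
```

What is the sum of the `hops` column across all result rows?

Base: (n18, hops=0).
Iteration 1: edges from {n18} -> (n19, hops=1), (n9, hops=1).
Iteration 2: edges from {n19,n9} -> (n1, hops=2).
Iteration 3: no outgoing edges from {n1}; recursion stops.
SUM(hops) = 0 + 1 + 1 + 2 = 4.

4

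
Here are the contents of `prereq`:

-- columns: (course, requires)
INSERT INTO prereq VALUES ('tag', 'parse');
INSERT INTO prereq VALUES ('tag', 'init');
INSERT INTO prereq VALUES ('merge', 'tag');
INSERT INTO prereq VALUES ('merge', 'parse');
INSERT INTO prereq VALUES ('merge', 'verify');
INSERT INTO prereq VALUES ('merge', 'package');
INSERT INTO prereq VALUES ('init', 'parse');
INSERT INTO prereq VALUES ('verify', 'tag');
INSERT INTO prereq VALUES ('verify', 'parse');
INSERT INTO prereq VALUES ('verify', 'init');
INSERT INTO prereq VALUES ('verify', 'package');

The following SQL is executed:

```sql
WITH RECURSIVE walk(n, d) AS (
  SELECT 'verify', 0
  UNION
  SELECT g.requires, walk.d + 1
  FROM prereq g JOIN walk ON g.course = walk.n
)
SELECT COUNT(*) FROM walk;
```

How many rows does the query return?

8

Base: (verify, d=0).
Iteration 1: edges from {verify} -> (init, d=1), (package, d=1), (parse, d=1), (tag, d=1).
Iteration 2: edges from {init,package,parse,tag} -> (init, d=2), (parse, d=2). [UNION drops 1 duplicate row(s)]
Iteration 3: edges from {init,parse} -> (parse, d=3).
Iteration 4: no outgoing edges from {parse}; recursion stops.
Total rows emitted: 8.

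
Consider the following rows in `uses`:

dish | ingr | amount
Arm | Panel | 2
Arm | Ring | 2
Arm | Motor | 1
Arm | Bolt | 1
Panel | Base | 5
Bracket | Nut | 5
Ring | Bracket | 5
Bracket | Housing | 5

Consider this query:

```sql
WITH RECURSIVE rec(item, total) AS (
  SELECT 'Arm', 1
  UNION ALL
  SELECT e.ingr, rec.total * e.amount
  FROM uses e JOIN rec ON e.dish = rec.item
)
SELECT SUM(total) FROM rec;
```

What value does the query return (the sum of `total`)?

Base: (Arm, total=1).
Iteration 1: components of {Arm} -> Bolt = 1*1 = 1, Motor = 1*1 = 1, Panel = 1*2 = 2, Ring = 1*2 = 2.
Iteration 2: components of {Bolt,Motor,Panel,Ring} -> Base = 2*5 = 10, Bracket = 2*5 = 10.
Iteration 3: components of {Base,Bracket} -> Housing = 10*5 = 50, Nut = 10*5 = 50.
Iteration 4: no further components; recursion stops.
SUM(total) = 1 + 2 + 1 + 1 + 2 + 10 + 10 + 50 + 50 = 127.

127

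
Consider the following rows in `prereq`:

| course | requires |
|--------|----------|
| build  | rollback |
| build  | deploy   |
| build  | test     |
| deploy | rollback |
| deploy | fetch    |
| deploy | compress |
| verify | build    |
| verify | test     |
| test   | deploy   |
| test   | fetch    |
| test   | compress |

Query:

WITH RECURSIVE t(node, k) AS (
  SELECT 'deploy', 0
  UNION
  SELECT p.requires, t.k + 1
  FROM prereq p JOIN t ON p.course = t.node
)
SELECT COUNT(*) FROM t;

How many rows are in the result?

Base: (deploy, k=0).
Iteration 1: edges from {deploy} -> (compress, k=1), (fetch, k=1), (rollback, k=1).
Iteration 2: no outgoing edges from {compress,fetch,rollback}; recursion stops.
Total rows emitted: 4.

4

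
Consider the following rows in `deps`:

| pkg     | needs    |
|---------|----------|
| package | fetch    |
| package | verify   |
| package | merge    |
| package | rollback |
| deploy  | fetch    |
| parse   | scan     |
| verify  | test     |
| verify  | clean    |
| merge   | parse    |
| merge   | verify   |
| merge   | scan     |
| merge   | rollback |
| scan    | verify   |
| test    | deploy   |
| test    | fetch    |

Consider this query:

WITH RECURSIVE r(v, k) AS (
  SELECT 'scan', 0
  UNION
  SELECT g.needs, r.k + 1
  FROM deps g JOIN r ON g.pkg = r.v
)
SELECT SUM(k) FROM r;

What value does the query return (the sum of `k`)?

15

Base: (scan, k=0).
Iteration 1: edges from {scan} -> (verify, k=1).
Iteration 2: edges from {verify} -> (clean, k=2), (test, k=2).
Iteration 3: edges from {clean,test} -> (deploy, k=3), (fetch, k=3).
Iteration 4: edges from {deploy,fetch} -> (fetch, k=4).
Iteration 5: no outgoing edges from {fetch}; recursion stops.
SUM(k) = 0 + 1 + 2 + 2 + 3 + 3 + 4 = 15.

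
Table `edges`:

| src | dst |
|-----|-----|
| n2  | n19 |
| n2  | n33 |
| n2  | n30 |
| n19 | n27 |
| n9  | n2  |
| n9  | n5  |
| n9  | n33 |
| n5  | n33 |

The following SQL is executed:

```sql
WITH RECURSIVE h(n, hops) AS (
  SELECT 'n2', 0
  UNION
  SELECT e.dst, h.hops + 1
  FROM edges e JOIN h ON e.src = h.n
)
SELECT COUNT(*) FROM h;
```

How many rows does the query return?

5

Base: (n2, hops=0).
Iteration 1: edges from {n2} -> (n19, hops=1), (n30, hops=1), (n33, hops=1).
Iteration 2: edges from {n19,n30,n33} -> (n27, hops=2).
Iteration 3: no outgoing edges from {n27}; recursion stops.
Total rows emitted: 5.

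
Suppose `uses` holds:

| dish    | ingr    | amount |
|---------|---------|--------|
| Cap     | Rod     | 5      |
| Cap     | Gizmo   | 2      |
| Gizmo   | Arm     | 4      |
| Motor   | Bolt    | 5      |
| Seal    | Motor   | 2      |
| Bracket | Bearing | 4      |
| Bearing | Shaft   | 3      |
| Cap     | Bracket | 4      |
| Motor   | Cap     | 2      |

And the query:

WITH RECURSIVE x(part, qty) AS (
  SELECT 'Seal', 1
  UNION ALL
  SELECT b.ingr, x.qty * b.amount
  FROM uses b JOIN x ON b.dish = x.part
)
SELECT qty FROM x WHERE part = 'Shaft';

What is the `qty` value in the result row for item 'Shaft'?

Base: (Seal, qty=1).
Iteration 1: components of {Seal} -> Motor = 1*2 = 2.
Iteration 2: components of {Motor} -> Bolt = 2*5 = 10, Cap = 2*2 = 4.
Iteration 3: components of {Bolt,Cap} -> Bracket = 4*4 = 16, Gizmo = 4*2 = 8, Rod = 4*5 = 20.
Iteration 4: components of {Bracket,Gizmo,Rod} -> Arm = 8*4 = 32, Bearing = 16*4 = 64.
Iteration 5: components of {Arm,Bearing} -> Shaft = 64*3 = 192.
Iteration 6: no further components; recursion stops.

192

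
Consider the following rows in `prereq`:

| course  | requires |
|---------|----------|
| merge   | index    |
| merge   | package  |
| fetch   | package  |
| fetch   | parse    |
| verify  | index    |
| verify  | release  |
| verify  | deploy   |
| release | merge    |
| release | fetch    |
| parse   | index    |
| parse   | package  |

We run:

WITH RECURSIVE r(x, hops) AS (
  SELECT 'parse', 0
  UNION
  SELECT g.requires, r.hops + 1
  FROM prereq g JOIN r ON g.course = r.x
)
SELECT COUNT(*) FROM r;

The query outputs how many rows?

3

Base: (parse, hops=0).
Iteration 1: edges from {parse} -> (index, hops=1), (package, hops=1).
Iteration 2: no outgoing edges from {index,package}; recursion stops.
Total rows emitted: 3.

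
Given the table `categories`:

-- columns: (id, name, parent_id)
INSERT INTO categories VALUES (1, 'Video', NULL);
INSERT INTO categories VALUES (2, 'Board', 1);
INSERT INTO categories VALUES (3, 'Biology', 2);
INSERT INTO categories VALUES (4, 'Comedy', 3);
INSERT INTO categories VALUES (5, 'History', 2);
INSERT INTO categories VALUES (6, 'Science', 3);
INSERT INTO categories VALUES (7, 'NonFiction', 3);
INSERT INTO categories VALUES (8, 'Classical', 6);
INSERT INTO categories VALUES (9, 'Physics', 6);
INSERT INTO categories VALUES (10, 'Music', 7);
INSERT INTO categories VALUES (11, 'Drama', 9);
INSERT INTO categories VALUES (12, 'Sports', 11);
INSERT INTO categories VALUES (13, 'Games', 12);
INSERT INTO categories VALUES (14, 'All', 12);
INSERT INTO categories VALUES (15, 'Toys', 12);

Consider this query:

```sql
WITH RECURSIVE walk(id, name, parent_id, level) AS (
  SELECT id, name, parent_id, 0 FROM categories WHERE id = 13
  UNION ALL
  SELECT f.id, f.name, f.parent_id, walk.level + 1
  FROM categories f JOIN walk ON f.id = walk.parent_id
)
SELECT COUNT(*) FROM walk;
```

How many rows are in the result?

Base: id=13 (Games), parent_id=12, level 0.
Iteration 1: join on id=12 -> Sports (id 12, parent_id=11, level 1).
Iteration 2: join on id=11 -> Drama (id 11, parent_id=9, level 2).
Iteration 3: join on id=9 -> Physics (id 9, parent_id=6, level 3).
Iteration 4: join on id=6 -> Science (id 6, parent_id=3, level 4).
Iteration 5: join on id=3 -> Biology (id 3, parent_id=2, level 5).
Iteration 6: join on id=2 -> Board (id 2, parent_id=1, level 6).
Iteration 7: join on id=1 -> Video (id 1, parent_id=NULL, level 7).
Iteration 8: parent_id is NULL; no match; recursion stops.
Total rows emitted: 8.

8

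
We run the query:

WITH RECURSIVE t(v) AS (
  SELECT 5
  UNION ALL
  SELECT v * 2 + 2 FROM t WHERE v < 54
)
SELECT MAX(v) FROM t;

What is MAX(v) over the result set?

Base: v=5.
Iteration 1: 5 < 54 holds -> v = 5 * 2 + 2 = 12.
Iteration 2: 12 < 54 holds -> v = 12 * 2 + 2 = 26.
Iteration 3: 26 < 54 holds -> v = 26 * 2 + 2 = 54.
Iteration 4: 54 < 54 fails; recursion stops.
v values: 5, 12, 26, 54; the maximum is 54.

54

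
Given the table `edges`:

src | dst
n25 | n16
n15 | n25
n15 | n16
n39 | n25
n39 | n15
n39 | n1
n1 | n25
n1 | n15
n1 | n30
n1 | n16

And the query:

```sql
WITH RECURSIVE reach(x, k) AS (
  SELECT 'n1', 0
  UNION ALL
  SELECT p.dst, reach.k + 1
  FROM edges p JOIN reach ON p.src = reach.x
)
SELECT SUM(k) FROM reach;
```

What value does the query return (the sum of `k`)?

Base: (n1, k=0).
Iteration 1: edges from {n1} -> (n15, k=1), (n16, k=1), (n25, k=1), (n30, k=1).
Iteration 2: edges from {n15,n16,n25,n30} -> (n16, k=2) x2, (n25, k=2). [UNION ALL keeps all 3 new rows, including repeats]
Iteration 3: edges from {n16,n25} -> (n16, k=3).
Iteration 4: no outgoing edges from {n16}; recursion stops.
SUM(k) = 0 + 1 + 1 + 1 + 1 + 2 + 2 + 2 + 3 = 13.

13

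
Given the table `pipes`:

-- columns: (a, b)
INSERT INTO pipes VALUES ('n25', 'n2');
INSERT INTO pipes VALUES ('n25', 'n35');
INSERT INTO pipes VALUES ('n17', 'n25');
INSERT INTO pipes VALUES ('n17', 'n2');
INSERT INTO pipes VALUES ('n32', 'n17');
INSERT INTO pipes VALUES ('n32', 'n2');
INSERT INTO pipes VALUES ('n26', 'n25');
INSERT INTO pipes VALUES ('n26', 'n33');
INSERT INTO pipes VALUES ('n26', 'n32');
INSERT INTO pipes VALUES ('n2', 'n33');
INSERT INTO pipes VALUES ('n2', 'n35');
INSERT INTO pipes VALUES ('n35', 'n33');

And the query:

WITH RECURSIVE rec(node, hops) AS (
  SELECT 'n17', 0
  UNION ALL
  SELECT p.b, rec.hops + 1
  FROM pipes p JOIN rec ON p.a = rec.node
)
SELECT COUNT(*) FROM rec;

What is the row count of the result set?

Base: (n17, hops=0).
Iteration 1: edges from {n17} -> (n2, hops=1), (n25, hops=1).
Iteration 2: edges from {n2,n25} -> (n2, hops=2), (n33, hops=2), (n35, hops=2) x2. [UNION ALL keeps all 4 new rows, including repeats]
Iteration 3: edges from {n2,n33,n35} -> (n33, hops=3) x3, (n35, hops=3). [UNION ALL keeps all 4 new rows, including repeats]
Iteration 4: edges from {n33,n35} -> (n33, hops=4).
Iteration 5: no outgoing edges from {n33}; recursion stops.
Total rows emitted: 12.

12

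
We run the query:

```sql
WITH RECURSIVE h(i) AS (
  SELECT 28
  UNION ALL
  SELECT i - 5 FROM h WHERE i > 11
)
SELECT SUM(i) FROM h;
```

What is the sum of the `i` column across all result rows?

Base: i=28.
Iteration 1: 28 > 11 holds -> i = 28 - 5 = 23.
Iteration 2: 23 > 11 holds -> i = 23 - 5 = 18.
Iteration 3: 18 > 11 holds -> i = 18 - 5 = 13.
Iteration 4: 13 > 11 holds -> i = 13 - 5 = 8.
Iteration 5: 8 > 11 fails; recursion stops.
SUM(i) = 28 + 23 + 18 + 13 + 8 = 90.

90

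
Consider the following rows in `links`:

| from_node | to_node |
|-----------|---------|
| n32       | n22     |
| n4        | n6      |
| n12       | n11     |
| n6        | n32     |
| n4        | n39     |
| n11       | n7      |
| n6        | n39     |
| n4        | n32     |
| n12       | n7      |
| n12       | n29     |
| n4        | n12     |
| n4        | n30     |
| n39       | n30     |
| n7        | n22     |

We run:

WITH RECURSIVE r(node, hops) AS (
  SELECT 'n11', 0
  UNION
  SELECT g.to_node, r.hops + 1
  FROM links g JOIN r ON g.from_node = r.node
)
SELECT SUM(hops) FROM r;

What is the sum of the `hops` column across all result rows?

Base: (n11, hops=0).
Iteration 1: edges from {n11} -> (n7, hops=1).
Iteration 2: edges from {n7} -> (n22, hops=2).
Iteration 3: no outgoing edges from {n22}; recursion stops.
SUM(hops) = 0 + 1 + 2 = 3.

3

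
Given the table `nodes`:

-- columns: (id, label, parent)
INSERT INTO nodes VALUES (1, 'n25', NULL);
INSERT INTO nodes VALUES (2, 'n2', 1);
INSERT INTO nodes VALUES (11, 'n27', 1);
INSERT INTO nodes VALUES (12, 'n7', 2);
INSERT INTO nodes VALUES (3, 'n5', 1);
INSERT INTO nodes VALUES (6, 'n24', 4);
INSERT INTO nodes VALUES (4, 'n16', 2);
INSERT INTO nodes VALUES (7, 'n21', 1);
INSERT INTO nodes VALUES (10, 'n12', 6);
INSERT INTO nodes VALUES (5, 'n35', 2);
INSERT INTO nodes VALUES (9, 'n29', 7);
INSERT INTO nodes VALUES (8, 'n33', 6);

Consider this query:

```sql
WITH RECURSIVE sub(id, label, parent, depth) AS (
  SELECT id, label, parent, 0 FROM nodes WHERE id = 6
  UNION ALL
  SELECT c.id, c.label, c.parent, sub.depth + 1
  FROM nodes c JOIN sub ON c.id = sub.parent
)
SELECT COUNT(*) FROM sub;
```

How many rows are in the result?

4

Base: id=6 (n24), parent=4, depth 0.
Iteration 1: join on id=4 -> n16 (id 4, parent=2, depth 1).
Iteration 2: join on id=2 -> n2 (id 2, parent=1, depth 2).
Iteration 3: join on id=1 -> n25 (id 1, parent=NULL, depth 3).
Iteration 4: parent is NULL; no match; recursion stops.
Total rows emitted: 4.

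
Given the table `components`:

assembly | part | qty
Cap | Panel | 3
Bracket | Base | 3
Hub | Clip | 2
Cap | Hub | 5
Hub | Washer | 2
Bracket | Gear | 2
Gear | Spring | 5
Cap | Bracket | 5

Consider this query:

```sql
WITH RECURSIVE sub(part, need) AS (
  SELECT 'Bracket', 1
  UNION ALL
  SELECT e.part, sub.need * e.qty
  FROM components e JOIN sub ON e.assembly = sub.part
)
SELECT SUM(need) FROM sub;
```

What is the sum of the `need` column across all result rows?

16

Base: (Bracket, need=1).
Iteration 1: components of {Bracket} -> Base = 1*3 = 3, Gear = 1*2 = 2.
Iteration 2: components of {Base,Gear} -> Spring = 2*5 = 10.
Iteration 3: no further components; recursion stops.
SUM(need) = 1 + 2 + 3 + 10 = 16.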